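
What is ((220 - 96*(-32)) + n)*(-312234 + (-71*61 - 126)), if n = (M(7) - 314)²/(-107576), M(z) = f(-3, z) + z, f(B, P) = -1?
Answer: -2002195874458/1921 ≈ -1.0423e+9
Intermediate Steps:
M(z) = -1 + z
n = -1694/1921 (n = ((-1 + 7) - 314)²/(-107576) = (6 - 314)²*(-1/107576) = (-308)²*(-1/107576) = 94864*(-1/107576) = -1694/1921 ≈ -0.88183)
((220 - 96*(-32)) + n)*(-312234 + (-71*61 - 126)) = ((220 - 96*(-32)) - 1694/1921)*(-312234 + (-71*61 - 126)) = ((220 + 3072) - 1694/1921)*(-312234 + (-4331 - 126)) = (3292 - 1694/1921)*(-312234 - 4457) = (6322238/1921)*(-316691) = -2002195874458/1921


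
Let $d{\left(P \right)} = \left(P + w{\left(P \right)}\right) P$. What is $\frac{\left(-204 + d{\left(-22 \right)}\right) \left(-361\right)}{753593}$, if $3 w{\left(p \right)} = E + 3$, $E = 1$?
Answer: $- \frac{271472}{2260779} \approx -0.12008$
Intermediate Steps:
$w{\left(p \right)} = \frac{4}{3}$ ($w{\left(p \right)} = \frac{1 + 3}{3} = \frac{1}{3} \cdot 4 = \frac{4}{3}$)
$d{\left(P \right)} = P \left(\frac{4}{3} + P\right)$ ($d{\left(P \right)} = \left(P + \frac{4}{3}\right) P = \left(\frac{4}{3} + P\right) P = P \left(\frac{4}{3} + P\right)$)
$\frac{\left(-204 + d{\left(-22 \right)}\right) \left(-361\right)}{753593} = \frac{\left(-204 + \frac{1}{3} \left(-22\right) \left(4 + 3 \left(-22\right)\right)\right) \left(-361\right)}{753593} = \left(-204 + \frac{1}{3} \left(-22\right) \left(4 - 66\right)\right) \left(-361\right) \frac{1}{753593} = \left(-204 + \frac{1}{3} \left(-22\right) \left(-62\right)\right) \left(-361\right) \frac{1}{753593} = \left(-204 + \frac{1364}{3}\right) \left(-361\right) \frac{1}{753593} = \frac{752}{3} \left(-361\right) \frac{1}{753593} = \left(- \frac{271472}{3}\right) \frac{1}{753593} = - \frac{271472}{2260779}$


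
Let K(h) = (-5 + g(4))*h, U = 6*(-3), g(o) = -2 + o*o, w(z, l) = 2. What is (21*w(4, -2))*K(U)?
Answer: -6804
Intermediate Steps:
g(o) = -2 + o²
U = -18
K(h) = 9*h (K(h) = (-5 + (-2 + 4²))*h = (-5 + (-2 + 16))*h = (-5 + 14)*h = 9*h)
(21*w(4, -2))*K(U) = (21*2)*(9*(-18)) = 42*(-162) = -6804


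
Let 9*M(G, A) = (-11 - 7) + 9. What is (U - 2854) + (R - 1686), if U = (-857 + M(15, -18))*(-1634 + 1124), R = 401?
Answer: 433441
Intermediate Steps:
M(G, A) = -1 (M(G, A) = ((-11 - 7) + 9)/9 = (-18 + 9)/9 = (1/9)*(-9) = -1)
U = 437580 (U = (-857 - 1)*(-1634 + 1124) = -858*(-510) = 437580)
(U - 2854) + (R - 1686) = (437580 - 2854) + (401 - 1686) = 434726 - 1285 = 433441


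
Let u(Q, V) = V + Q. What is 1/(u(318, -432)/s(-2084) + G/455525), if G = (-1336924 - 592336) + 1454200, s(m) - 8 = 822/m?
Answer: -144401425/2315030168 ≈ -0.062376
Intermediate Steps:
u(Q, V) = Q + V
s(m) = 8 + 822/m
G = -475060 (G = -1929260 + 1454200 = -475060)
1/(u(318, -432)/s(-2084) + G/455525) = 1/((318 - 432)/(8 + 822/(-2084)) - 475060/455525) = 1/(-114/(8 + 822*(-1/2084)) - 475060*1/455525) = 1/(-114/(8 - 411/1042) - 95012/91105) = 1/(-114/7925/1042 - 95012/91105) = 1/(-114*1042/7925 - 95012/91105) = 1/(-118788/7925 - 95012/91105) = 1/(-2315030168/144401425) = -144401425/2315030168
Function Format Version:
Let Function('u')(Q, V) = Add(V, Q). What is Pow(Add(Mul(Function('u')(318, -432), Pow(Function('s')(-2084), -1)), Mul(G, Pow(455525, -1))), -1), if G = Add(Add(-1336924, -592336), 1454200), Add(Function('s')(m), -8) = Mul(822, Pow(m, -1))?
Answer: Rational(-144401425, 2315030168) ≈ -0.062376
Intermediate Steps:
Function('u')(Q, V) = Add(Q, V)
Function('s')(m) = Add(8, Mul(822, Pow(m, -1)))
G = -475060 (G = Add(-1929260, 1454200) = -475060)
Pow(Add(Mul(Function('u')(318, -432), Pow(Function('s')(-2084), -1)), Mul(G, Pow(455525, -1))), -1) = Pow(Add(Mul(Add(318, -432), Pow(Add(8, Mul(822, Pow(-2084, -1))), -1)), Mul(-475060, Pow(455525, -1))), -1) = Pow(Add(Mul(-114, Pow(Add(8, Mul(822, Rational(-1, 2084))), -1)), Mul(-475060, Rational(1, 455525))), -1) = Pow(Add(Mul(-114, Pow(Add(8, Rational(-411, 1042)), -1)), Rational(-95012, 91105)), -1) = Pow(Add(Mul(-114, Pow(Rational(7925, 1042), -1)), Rational(-95012, 91105)), -1) = Pow(Add(Mul(-114, Rational(1042, 7925)), Rational(-95012, 91105)), -1) = Pow(Add(Rational(-118788, 7925), Rational(-95012, 91105)), -1) = Pow(Rational(-2315030168, 144401425), -1) = Rational(-144401425, 2315030168)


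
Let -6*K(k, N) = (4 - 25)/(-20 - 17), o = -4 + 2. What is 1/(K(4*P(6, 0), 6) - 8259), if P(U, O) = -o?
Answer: -74/611173 ≈ -0.00012108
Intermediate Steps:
o = -2
P(U, O) = 2 (P(U, O) = -1*(-2) = 2)
K(k, N) = -7/74 (K(k, N) = -(4 - 25)/(6*(-20 - 17)) = -(-7)/(2*(-37)) = -(-7)*(-1)/(2*37) = -1/6*21/37 = -7/74)
1/(K(4*P(6, 0), 6) - 8259) = 1/(-7/74 - 8259) = 1/(-611173/74) = -74/611173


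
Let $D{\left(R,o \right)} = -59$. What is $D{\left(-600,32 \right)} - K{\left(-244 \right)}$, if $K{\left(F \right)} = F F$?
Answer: $-59595$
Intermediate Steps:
$K{\left(F \right)} = F^{2}$
$D{\left(-600,32 \right)} - K{\left(-244 \right)} = -59 - \left(-244\right)^{2} = -59 - 59536 = -59595$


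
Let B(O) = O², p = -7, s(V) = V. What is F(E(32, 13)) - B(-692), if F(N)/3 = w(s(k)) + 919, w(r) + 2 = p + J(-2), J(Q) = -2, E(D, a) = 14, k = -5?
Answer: -476140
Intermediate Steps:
w(r) = -11 (w(r) = -2 + (-7 - 2) = -2 - 9 = -11)
F(N) = 2724 (F(N) = 3*(-11 + 919) = 3*908 = 2724)
F(E(32, 13)) - B(-692) = 2724 - 1*(-692)² = 2724 - 1*478864 = 2724 - 478864 = -476140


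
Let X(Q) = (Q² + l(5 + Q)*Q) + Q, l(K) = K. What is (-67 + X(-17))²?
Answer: 167281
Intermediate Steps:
X(Q) = Q + Q² + Q*(5 + Q) (X(Q) = (Q² + (5 + Q)*Q) + Q = (Q² + Q*(5 + Q)) + Q = Q + Q² + Q*(5 + Q))
(-67 + X(-17))² = (-67 + 2*(-17)*(3 - 17))² = (-67 + 2*(-17)*(-14))² = (-67 + 476)² = 409² = 167281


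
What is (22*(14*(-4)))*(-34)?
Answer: 41888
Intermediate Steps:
(22*(14*(-4)))*(-34) = (22*(-56))*(-34) = -1232*(-34) = 41888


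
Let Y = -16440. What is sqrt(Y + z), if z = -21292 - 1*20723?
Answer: 3*I*sqrt(6495) ≈ 241.77*I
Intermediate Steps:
z = -42015 (z = -21292 - 20723 = -42015)
sqrt(Y + z) = sqrt(-16440 - 42015) = sqrt(-58455) = 3*I*sqrt(6495)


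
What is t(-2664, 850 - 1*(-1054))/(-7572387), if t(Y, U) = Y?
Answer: 888/2524129 ≈ 0.00035180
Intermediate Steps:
t(-2664, 850 - 1*(-1054))/(-7572387) = -2664/(-7572387) = -2664*(-1/7572387) = 888/2524129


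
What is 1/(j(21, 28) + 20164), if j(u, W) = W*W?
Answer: 1/20948 ≈ 4.7737e-5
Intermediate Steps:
j(u, W) = W²
1/(j(21, 28) + 20164) = 1/(28² + 20164) = 1/(784 + 20164) = 1/20948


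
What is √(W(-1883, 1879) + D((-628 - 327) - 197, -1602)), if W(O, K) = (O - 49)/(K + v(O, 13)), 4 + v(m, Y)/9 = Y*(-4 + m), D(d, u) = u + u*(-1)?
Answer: √26436522/54734 ≈ 0.093939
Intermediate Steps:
D(d, u) = 0 (D(d, u) = u - u = 0)
v(m, Y) = -36 + 9*Y*(-4 + m) (v(m, Y) = -36 + 9*(Y*(-4 + m)) = -36 + 9*Y*(-4 + m))
W(O, K) = (-49 + O)/(-504 + K + 117*O) (W(O, K) = (O - 49)/(K + (-36 - 36*13 + 9*13*O)) = (-49 + O)/(K + (-36 - 468 + 117*O)) = (-49 + O)/(K + (-504 + 117*O)) = (-49 + O)/(-504 + K + 117*O))
√(W(-1883, 1879) + D((-628 - 327) - 197, -1602)) = √((-49 - 1883)/(-504 + 1879 + 117*(-1883)) + 0) = √(-1932/(-504 + 1879 - 220311) + 0) = √(-1932/(-218936) + 0) = √(-1/218936*(-1932) + 0) = √(483/54734 + 0) = √(483/54734) = √26436522/54734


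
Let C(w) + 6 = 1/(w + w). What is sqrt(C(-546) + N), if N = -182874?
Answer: I*sqrt(54519454353)/546 ≈ 427.64*I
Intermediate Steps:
C(w) = -6 + 1/(2*w) (C(w) = -6 + 1/(w + w) = -6 + 1/(2*w))
sqrt(C(-546) + N) = sqrt((-6 + (1/2)/(-546)) - 182874) = sqrt((-6 + (1/2)*(-1/546)) - 182874) = sqrt((-6 - 1/1092) - 182874) = sqrt(-6553/1092 - 182874) = sqrt(-199704961/1092) = I*sqrt(54519454353)/546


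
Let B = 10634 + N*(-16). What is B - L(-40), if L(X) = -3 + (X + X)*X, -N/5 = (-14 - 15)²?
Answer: 74717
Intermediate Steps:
N = -4205 (N = -5*(-14 - 15)² = -5*(-29)² = -5*841 = -4205)
B = 77914 (B = 10634 - 4205*(-16) = 10634 + 67280 = 77914)
L(X) = -3 + 2*X² (L(X) = -3 + (2*X)*X = -3 + 2*X²)
B - L(-40) = 77914 - (-3 + 2*(-40)²) = 77914 - (-3 + 2*1600) = 77914 - (-3 + 3200) = 77914 - 1*3197 = 77914 - 3197 = 74717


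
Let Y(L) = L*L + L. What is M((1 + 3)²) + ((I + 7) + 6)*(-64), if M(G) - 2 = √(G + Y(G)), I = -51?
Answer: 2434 + 12*√2 ≈ 2451.0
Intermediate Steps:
Y(L) = L + L² (Y(L) = L² + L = L + L²)
M(G) = 2 + √(G + G*(1 + G))
M((1 + 3)²) + ((I + 7) + 6)*(-64) = (2 + √((1 + 3)²*(2 + (1 + 3)²))) + ((-51 + 7) + 6)*(-64) = (2 + √(4²*(2 + 4²))) + (-44 + 6)*(-64) = (2 + √(16*(2 + 16))) - 38*(-64) = (2 + √(16*18)) + 2432 = (2 + √288) + 2432 = (2 + 12*√2) + 2432 = 2434 + 12*√2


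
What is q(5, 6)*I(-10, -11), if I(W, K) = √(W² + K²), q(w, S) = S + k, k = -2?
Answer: 4*√221 ≈ 59.464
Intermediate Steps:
q(w, S) = -2 + S (q(w, S) = S - 2 = -2 + S)
I(W, K) = √(K² + W²)
q(5, 6)*I(-10, -11) = (-2 + 6)*√((-11)² + (-10)²) = 4*√(121 + 100) = 4*√221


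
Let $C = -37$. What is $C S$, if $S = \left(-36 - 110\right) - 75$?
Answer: $8177$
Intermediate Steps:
$S = -221$ ($S = -146 - 75 = -221$)
$C S = \left(-37\right) \left(-221\right) = 8177$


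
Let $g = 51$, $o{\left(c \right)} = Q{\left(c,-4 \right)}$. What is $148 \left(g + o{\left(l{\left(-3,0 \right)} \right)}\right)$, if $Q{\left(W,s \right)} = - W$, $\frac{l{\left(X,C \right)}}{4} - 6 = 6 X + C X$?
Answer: $14652$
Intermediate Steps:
$l{\left(X,C \right)} = 24 + 24 X + 4 C X$ ($l{\left(X,C \right)} = 24 + 4 \left(6 X + C X\right) = 24 + \left(24 X + 4 C X\right) = 24 + 24 X + 4 C X$)
$o{\left(c \right)} = - c$
$148 \left(g + o{\left(l{\left(-3,0 \right)} \right)}\right) = 148 \left(51 - \left(24 + 24 \left(-3\right) + 4 \cdot 0 \left(-3\right)\right)\right) = 148 \left(51 - \left(24 - 72 + 0\right)\right) = 148 \left(51 - -48\right) = 148 \left(51 + 48\right) = 148 \cdot 99 = 14652$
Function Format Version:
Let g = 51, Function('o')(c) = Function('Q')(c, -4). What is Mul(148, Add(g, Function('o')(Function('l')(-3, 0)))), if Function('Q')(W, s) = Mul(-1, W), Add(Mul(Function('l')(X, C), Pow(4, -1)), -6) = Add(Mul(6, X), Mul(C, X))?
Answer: 14652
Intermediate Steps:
Function('l')(X, C) = Add(24, Mul(24, X), Mul(4, C, X)) (Function('l')(X, C) = Add(24, Mul(4, Add(Mul(6, X), Mul(C, X)))) = Add(24, Add(Mul(24, X), Mul(4, C, X))) = Add(24, Mul(24, X), Mul(4, C, X)))
Function('o')(c) = Mul(-1, c)
Mul(148, Add(g, Function('o')(Function('l')(-3, 0)))) = Mul(148, Add(51, Mul(-1, Add(24, Mul(24, -3), Mul(4, 0, -3))))) = Mul(148, Add(51, Mul(-1, Add(24, -72, 0)))) = Mul(148, Add(51, Mul(-1, -48))) = Mul(148, Add(51, 48)) = Mul(148, 99) = 14652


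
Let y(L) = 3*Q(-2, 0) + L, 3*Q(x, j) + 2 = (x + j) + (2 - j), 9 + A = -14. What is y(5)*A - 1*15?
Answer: -84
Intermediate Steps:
A = -23 (A = -9 - 14 = -23)
Q(x, j) = x/3 (Q(x, j) = -2/3 + ((x + j) + (2 - j))/3 = -2/3 + ((j + x) + (2 - j))/3 = -2/3 + (2 + x)/3 = -2/3 + (2/3 + x/3) = x/3)
y(L) = -2 + L (y(L) = 3*((1/3)*(-2)) + L = 3*(-2/3) + L = -2 + L)
y(5)*A - 1*15 = (-2 + 5)*(-23) - 1*15 = 3*(-23) - 15 = -69 - 15 = -84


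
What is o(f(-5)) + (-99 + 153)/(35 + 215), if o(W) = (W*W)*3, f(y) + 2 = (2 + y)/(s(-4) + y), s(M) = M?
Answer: 3206/375 ≈ 8.5493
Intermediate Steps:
f(y) = -2 + (2 + y)/(-4 + y)
o(W) = 3*W**2 (o(W) = W**2*3 = 3*W**2)
o(f(-5)) + (-99 + 153)/(35 + 215) = 3*((10 - 1*(-5))/(-4 - 5))**2 + (-99 + 153)/(35 + 215) = 3*((10 + 5)/(-9))**2 + 54/250 = 3*(-1/9*15)**2 + 54*(1/250) = 3*(-5/3)**2 + 27/125 = 3*(25/9) + 27/125 = 25/3 + 27/125 = 3206/375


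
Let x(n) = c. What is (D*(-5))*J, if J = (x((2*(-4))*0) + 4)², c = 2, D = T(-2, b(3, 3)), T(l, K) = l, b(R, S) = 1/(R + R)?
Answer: 360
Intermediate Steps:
b(R, S) = 1/(2*R)
D = -2
x(n) = 2
J = 36 (J = (2 + 4)² = 6² = 36)
(D*(-5))*J = -2*(-5)*36 = 10*36 = 360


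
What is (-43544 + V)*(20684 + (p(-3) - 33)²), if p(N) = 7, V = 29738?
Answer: -294896160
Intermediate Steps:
(-43544 + V)*(20684 + (p(-3) - 33)²) = (-43544 + 29738)*(20684 + (7 - 33)²) = -13806*(20684 + (-26)²) = -13806*(20684 + 676) = -13806*21360 = -294896160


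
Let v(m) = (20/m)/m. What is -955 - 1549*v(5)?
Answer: -10971/5 ≈ -2194.2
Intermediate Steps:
v(m) = 20/m²
-955 - 1549*v(5) = -955 - 30980/5² = -955 - 30980/25 = -955 - 1549*⅘ = -955 - 6196/5 = -10971/5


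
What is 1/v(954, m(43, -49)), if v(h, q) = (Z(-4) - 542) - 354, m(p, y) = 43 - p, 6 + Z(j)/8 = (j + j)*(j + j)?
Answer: -1/432 ≈ -0.0023148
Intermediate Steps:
Z(j) = -48 + 32*j**2 (Z(j) = -48 + 8*((j + j)*(j + j)) = -48 + 8*((2*j)*(2*j)) = -48 + 8*(4*j**2) = -48 + 32*j**2)
v(h, q) = -432 (v(h, q) = ((-48 + 32*(-4)**2) - 542) - 354 = ((-48 + 32*16) - 542) - 354 = ((-48 + 512) - 542) - 354 = (464 - 542) - 354 = -78 - 354 = -432)
1/v(954, m(43, -49)) = 1/(-432) = -1/432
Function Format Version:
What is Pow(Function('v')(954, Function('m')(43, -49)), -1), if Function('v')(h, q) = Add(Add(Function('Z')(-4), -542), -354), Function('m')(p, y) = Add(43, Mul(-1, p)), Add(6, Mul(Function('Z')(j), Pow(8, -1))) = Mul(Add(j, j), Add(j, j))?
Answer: Rational(-1, 432) ≈ -0.0023148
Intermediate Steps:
Function('Z')(j) = Add(-48, Mul(32, Pow(j, 2))) (Function('Z')(j) = Add(-48, Mul(8, Mul(Add(j, j), Add(j, j)))) = Add(-48, Mul(8, Mul(Mul(2, j), Mul(2, j)))) = Add(-48, Mul(8, Mul(4, Pow(j, 2)))) = Add(-48, Mul(32, Pow(j, 2))))
Function('v')(h, q) = -432 (Function('v')(h, q) = Add(Add(Add(-48, Mul(32, Pow(-4, 2))), -542), -354) = Add(Add(Add(-48, Mul(32, 16)), -542), -354) = Add(Add(Add(-48, 512), -542), -354) = Add(Add(464, -542), -354) = Add(-78, -354) = -432)
Pow(Function('v')(954, Function('m')(43, -49)), -1) = Pow(-432, -1) = Rational(-1, 432)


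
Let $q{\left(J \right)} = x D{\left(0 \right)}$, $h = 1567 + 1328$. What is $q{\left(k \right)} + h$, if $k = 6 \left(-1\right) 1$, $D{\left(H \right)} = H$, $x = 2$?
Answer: $2895$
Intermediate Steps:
$k = -6$ ($k = \left(-6\right) 1 = -6$)
$h = 2895$
$q{\left(J \right)} = 0$ ($q{\left(J \right)} = 2 \cdot 0 = 0$)
$q{\left(k \right)} + h = 0 + 2895 = 2895$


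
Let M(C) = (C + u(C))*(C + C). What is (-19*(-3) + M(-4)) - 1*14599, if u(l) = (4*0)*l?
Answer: -14510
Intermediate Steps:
u(l) = 0 (u(l) = 0*l = 0)
M(C) = 2*C² (M(C) = (C + 0)*(C + C) = C*(2*C) = 2*C²)
(-19*(-3) + M(-4)) - 1*14599 = (-19*(-3) + 2*(-4)²) - 1*14599 = (57 + 2*16) - 14599 = (57 + 32) - 14599 = 89 - 14599 = -14510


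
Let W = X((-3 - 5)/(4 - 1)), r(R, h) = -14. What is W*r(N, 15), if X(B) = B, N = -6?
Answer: 112/3 ≈ 37.333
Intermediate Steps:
W = -8/3 (W = (-3 - 5)/(4 - 1) = -8/3 ≈ -2.6667)
W*r(N, 15) = -8/3*(-14) = 112/3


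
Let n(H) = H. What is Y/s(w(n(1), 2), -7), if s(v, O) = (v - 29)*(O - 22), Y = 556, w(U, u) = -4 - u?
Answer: 556/1015 ≈ 0.54778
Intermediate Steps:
s(v, O) = (-29 + v)*(-22 + O)
Y/s(w(n(1), 2), -7) = 556/(638 - 29*(-7) - 22*(-4 - 1*2) - 7*(-4 - 1*2)) = 556/(638 + 203 - 22*(-4 - 2) - 7*(-4 - 2)) = 556/(638 + 203 - 22*(-6) - 7*(-6)) = 556/(638 + 203 + 132 + 42) = 556/1015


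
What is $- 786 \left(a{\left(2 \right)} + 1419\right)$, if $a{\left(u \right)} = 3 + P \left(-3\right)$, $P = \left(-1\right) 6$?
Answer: $-1131840$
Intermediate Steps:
$P = -6$
$a{\left(u \right)} = 21$ ($a{\left(u \right)} = 3 - -18 = 3 + 18 = 21$)
$- 786 \left(a{\left(2 \right)} + 1419\right) = - 786 \left(21 + 1419\right) = \left(-786\right) 1440 = -1131840$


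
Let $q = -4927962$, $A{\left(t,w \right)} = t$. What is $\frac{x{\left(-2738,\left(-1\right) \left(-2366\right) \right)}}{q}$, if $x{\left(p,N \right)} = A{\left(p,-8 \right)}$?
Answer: $\frac{1369}{2463981} \approx 0.0005556$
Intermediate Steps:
$x{\left(p,N \right)} = p$
$\frac{x{\left(-2738,\left(-1\right) \left(-2366\right) \right)}}{q} = - \frac{2738}{-4927962} = \left(-2738\right) \left(- \frac{1}{4927962}\right) = \frac{1369}{2463981}$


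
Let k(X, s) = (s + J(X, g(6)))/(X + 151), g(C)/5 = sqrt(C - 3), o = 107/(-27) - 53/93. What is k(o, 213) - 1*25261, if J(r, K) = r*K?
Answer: -3096643492/122593 - 18970*sqrt(3)/122593 ≈ -25260.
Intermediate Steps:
o = -3794/837 (o = 107*(-1/27) - 53*1/93 = -107/27 - 53/93 = -3794/837 ≈ -4.5329)
g(C) = 5*sqrt(-3 + C) (g(C) = 5*sqrt(C - 3) = 5*sqrt(-3 + C))
J(r, K) = K*r
k(X, s) = (s + 5*X*sqrt(3))/(151 + X) (k(X, s) = (s + (5*sqrt(-3 + 6))*X)/(X + 151) = (s + (5*sqrt(3))*X)/(151 + X) = (s + 5*X*sqrt(3))/(151 + X))
k(o, 213) - 1*25261 = (213 + 5*(-3794/837)*sqrt(3))/(151 - 3794/837) - 1*25261 = (213 - 18970*sqrt(3)/837)/(122593/837) - 25261 = 837*(213 - 18970*sqrt(3)/837)/122593 - 25261 = (178281/122593 - 18970*sqrt(3)/122593) - 25261 = -3096643492/122593 - 18970*sqrt(3)/122593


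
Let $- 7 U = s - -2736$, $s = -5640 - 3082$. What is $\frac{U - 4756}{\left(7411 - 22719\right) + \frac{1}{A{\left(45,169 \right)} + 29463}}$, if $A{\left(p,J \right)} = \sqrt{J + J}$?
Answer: $\frac{362852651434355010}{1423930221595655039} - \frac{354978 \sqrt{2}}{1423930221595655039} \approx 0.25482$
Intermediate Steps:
$A{\left(p,J \right)} = \sqrt{2} \sqrt{J}$ ($A{\left(p,J \right)} = \sqrt{2 J} = \sqrt{2} \sqrt{J}$)
$s = -8722$ ($s = -5640 - 3082 = -8722$)
$U = \frac{5986}{7}$ ($U = - \frac{-8722 - -2736}{7} = - \frac{-8722 + 2736}{7} = \left(- \frac{1}{7}\right) \left(-5986\right) = \frac{5986}{7} \approx 855.14$)
$\frac{U - 4756}{\left(7411 - 22719\right) + \frac{1}{A{\left(45,169 \right)} + 29463}} = \frac{\frac{5986}{7} - 4756}{\left(7411 - 22719\right) + \frac{1}{\sqrt{2} \sqrt{169} + 29463}} = \frac{\frac{5986}{7} - 4756}{-15308 + \frac{1}{\sqrt{2} \cdot 13 + 29463}} = - \frac{27306}{7 \left(-15308 + \frac{1}{13 \sqrt{2} + 29463}\right)} = - \frac{27306}{7 \left(-15308 + \frac{1}{29463 + 13 \sqrt{2}}\right)}$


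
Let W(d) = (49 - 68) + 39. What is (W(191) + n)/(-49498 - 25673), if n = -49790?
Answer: 16590/25057 ≈ 0.66209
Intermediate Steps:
W(d) = 20 (W(d) = -19 + 39 = 20)
(W(191) + n)/(-49498 - 25673) = (20 - 49790)/(-49498 - 25673) = -49770/(-75171) = -49770*(-1/75171) = 16590/25057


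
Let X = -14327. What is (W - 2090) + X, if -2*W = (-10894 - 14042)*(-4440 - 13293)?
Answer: -221111461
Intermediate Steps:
W = -221095044 (W = -(-10894 - 14042)*(-4440 - 13293)/2 = -(-12468)*(-17733) = -1/2*442190088 = -221095044)
(W - 2090) + X = (-221095044 - 2090) - 14327 = -221097134 - 14327 = -221111461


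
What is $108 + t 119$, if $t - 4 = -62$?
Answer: $-6794$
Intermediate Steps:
$t = -58$ ($t = 4 - 62 = -58$)
$108 + t 119 = 108 - 6902 = -6794$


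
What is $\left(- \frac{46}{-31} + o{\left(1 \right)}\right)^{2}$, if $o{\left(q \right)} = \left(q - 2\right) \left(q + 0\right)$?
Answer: $\frac{225}{961} \approx 0.23413$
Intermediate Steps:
$o{\left(q \right)} = q \left(-2 + q\right)$ ($o{\left(q \right)} = \left(-2 + q\right) q = q \left(-2 + q\right)$)
$\left(- \frac{46}{-31} + o{\left(1 \right)}\right)^{2} = \left(- \frac{46}{-31} + 1 \left(-2 + 1\right)\right)^{2} = \left(\left(-46\right) \left(- \frac{1}{31}\right) + 1 \left(-1\right)\right)^{2} = \left(\frac{46}{31} - 1\right)^{2} = \left(\frac{15}{31}\right)^{2} = \frac{225}{961}$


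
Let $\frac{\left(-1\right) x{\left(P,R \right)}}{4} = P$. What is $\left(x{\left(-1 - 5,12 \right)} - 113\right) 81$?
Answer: $-7209$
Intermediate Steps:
$x{\left(P,R \right)} = - 4 P$
$\left(x{\left(-1 - 5,12 \right)} - 113\right) 81 = \left(- 4 \left(-1 - 5\right) - 113\right) 81 = \left(\left(-4\right) \left(-6\right) - 113\right) 81 = \left(24 - 113\right) 81 = \left(-89\right) 81 = -7209$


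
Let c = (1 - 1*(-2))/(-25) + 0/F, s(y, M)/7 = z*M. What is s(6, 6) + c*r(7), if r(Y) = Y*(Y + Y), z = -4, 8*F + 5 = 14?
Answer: -4494/25 ≈ -179.76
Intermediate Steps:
F = 9/8 (F = -5/8 + (⅛)*14 = -5/8 + 7/4 = 9/8 ≈ 1.1250)
s(y, M) = -28*M (s(y, M) = 7*(-4*M) = -28*M)
r(Y) = 2*Y² (r(Y) = Y*(2*Y) = 2*Y²)
c = -3/25 (c = (1 - 1*(-2))/(-25) + 0/(9/8) = (1 + 2)*(-1/25) + 0*(8/9) = 3*(-1/25) + 0 = -3/25 + 0 = -3/25 ≈ -0.12000)
s(6, 6) + c*r(7) = -28*6 - 6*7²/25 = -168 - 6*49/25 = -168 - 3/25*98 = -168 - 294/25 = -4494/25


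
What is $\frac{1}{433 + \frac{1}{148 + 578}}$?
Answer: $\frac{726}{314359} \approx 0.0023095$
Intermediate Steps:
$\frac{1}{433 + \frac{1}{148 + 578}} = \frac{1}{433 + \frac{1}{726}} = \frac{1}{\frac{314359}{726}} = \frac{726}{314359}$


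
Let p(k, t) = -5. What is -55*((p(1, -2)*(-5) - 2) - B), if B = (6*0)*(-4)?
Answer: -1265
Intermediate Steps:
B = 0 (B = 0*(-4) = 0)
-55*((p(1, -2)*(-5) - 2) - B) = -55*((-5*(-5) - 2) - 1*0) = -55*((25 - 2) + 0) = -55*(23 + 0) = -55*23 = -1265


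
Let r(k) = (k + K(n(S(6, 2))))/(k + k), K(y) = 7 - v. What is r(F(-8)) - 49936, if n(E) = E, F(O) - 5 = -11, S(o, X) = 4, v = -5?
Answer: -99873/2 ≈ -49937.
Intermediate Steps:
F(O) = -6 (F(O) = 5 - 11 = -6)
K(y) = 12 (K(y) = 7 - 1*(-5) = 7 + 5 = 12)
r(k) = (12 + k)/(2*k) (r(k) = (k + 12)/(k + k) = (12 + k)/((2*k)) = (12 + k)*(1/(2*k)) = (12 + k)/(2*k))
r(F(-8)) - 49936 = (½)*(12 - 6)/(-6) - 49936 = (½)*(-⅙)*6 - 49936 = -½ - 49936 = -99873/2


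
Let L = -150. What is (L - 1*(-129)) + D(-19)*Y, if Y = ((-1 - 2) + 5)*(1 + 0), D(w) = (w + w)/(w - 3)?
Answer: -193/11 ≈ -17.545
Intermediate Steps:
D(w) = 2*w/(-3 + w) (D(w) = (2*w)/(-3 + w) = 2*w/(-3 + w))
Y = 2 (Y = (-3 + 5)*1 = 2*1 = 2)
(L - 1*(-129)) + D(-19)*Y = (-150 - 1*(-129)) + (2*(-19)/(-3 - 19))*2 = (-150 + 129) + (2*(-19)/(-22))*2 = -21 + (2*(-19)*(-1/22))*2 = -21 + (19/11)*2 = -21 + 38/11 = -193/11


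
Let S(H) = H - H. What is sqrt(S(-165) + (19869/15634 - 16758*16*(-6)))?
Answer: sqrt(393218531942154)/15634 ≈ 1268.4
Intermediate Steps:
S(H) = 0
sqrt(S(-165) + (19869/15634 - 16758*16*(-6))) = sqrt(0 + (19869/15634 - 16758*16*(-6))) = sqrt(0 + (19869*(1/15634) - 16758/(1/(-96)))) = sqrt(0 + (19869/15634 - 16758/(-1/96))) = sqrt(0 + (19869/15634 - 16758*(-96))) = sqrt(0 + (19869/15634 + 1608768)) = sqrt(0 + 25151498781/15634) = sqrt(25151498781/15634) = sqrt(393218531942154)/15634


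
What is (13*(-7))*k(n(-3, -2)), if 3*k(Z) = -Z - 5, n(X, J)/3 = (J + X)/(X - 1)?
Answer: 3185/12 ≈ 265.42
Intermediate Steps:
n(X, J) = 3*(J + X)/(-1 + X) (n(X, J) = 3*((J + X)/(X - 1)) = 3*((J + X)/(-1 + X)) = 3*(J + X)/(-1 + X))
k(Z) = -5/3 - Z/3 (k(Z) = (-Z - 5)/3 = (-5 - Z)/3 = -5/3 - Z/3)
(13*(-7))*k(n(-3, -2)) = (13*(-7))*(-5/3 - (-2 - 3)/(-1 - 3)) = -91*(-5/3 - (-5)/(-4)) = -91*(-5/3 - (-1)*(-5)/4) = -91*(-5/3 - ⅓*15/4) = -91*(-5/3 - 5/4) = -91*(-35/12) = 3185/12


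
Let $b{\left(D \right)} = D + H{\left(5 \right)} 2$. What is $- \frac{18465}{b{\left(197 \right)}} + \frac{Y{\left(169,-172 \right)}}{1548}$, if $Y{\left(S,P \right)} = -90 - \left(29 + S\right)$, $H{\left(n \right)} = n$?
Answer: $- \frac{265217}{2967} \approx -89.389$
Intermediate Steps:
$Y{\left(S,P \right)} = -119 - S$ ($Y{\left(S,P \right)} = -90 - \left(29 + S\right) = -119 - S$)
$b{\left(D \right)} = 10 + D$ ($b{\left(D \right)} = D + 5 \cdot 2 = D + 10 = 10 + D$)
$- \frac{18465}{b{\left(197 \right)}} + \frac{Y{\left(169,-172 \right)}}{1548} = - \frac{18465}{10 + 197} + \frac{-119 - 169}{1548} = - \frac{18465}{207} + \left(-119 - 169\right) \frac{1}{1548} = \left(-18465\right) \frac{1}{207} - \frac{8}{43} = - \frac{6155}{69} - \frac{8}{43} = - \frac{265217}{2967}$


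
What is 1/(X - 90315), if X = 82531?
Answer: -1/7784 ≈ -0.00012847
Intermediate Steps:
1/(X - 90315) = 1/(82531 - 90315) = 1/(-7784) = -1/7784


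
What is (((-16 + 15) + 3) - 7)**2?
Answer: 25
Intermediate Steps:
(((-16 + 15) + 3) - 7)**2 = ((-1 + 3) - 7)**2 = (2 - 7)**2 = (-5)**2 = 25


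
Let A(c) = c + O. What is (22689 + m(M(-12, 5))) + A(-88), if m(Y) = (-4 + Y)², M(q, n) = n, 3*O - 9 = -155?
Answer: 67660/3 ≈ 22553.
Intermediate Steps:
O = -146/3 (O = 3 + (⅓)*(-155) = 3 - 155/3 = -146/3 ≈ -48.667)
A(c) = -146/3 + c (A(c) = c - 146/3 = -146/3 + c)
(22689 + m(M(-12, 5))) + A(-88) = (22689 + (-4 + 5)²) + (-146/3 - 88) = (22689 + 1²) - 410/3 = (22689 + 1) - 410/3 = 22690 - 410/3 = 67660/3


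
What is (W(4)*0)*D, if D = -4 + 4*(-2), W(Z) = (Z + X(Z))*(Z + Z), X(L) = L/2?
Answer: 0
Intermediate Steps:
X(L) = L/2 (X(L) = L*(1/2) = L/2)
W(Z) = 3*Z**2 (W(Z) = (Z + Z/2)*(Z + Z) = (3*Z/2)*(2*Z) = 3*Z**2)
D = -12 (D = -4 - 8 = -12)
(W(4)*0)*D = ((3*4**2)*0)*(-12) = ((3*16)*0)*(-12) = (48*0)*(-12) = 0*(-12) = 0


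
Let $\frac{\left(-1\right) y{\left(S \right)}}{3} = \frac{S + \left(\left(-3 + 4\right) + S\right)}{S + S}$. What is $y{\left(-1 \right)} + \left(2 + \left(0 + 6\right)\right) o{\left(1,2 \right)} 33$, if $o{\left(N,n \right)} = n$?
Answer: $\frac{1053}{2} \approx 526.5$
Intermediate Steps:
$y{\left(S \right)} = - \frac{3 \left(1 + 2 S\right)}{2 S}$ ($y{\left(S \right)} = - 3 \frac{S + \left(\left(-3 + 4\right) + S\right)}{S + S} = - 3 \frac{S + \left(1 + S\right)}{2 S} = - 3 \left(1 + 2 S\right) \frac{1}{2 S} = - 3 \frac{1 + 2 S}{2 S} = - \frac{3 \left(1 + 2 S\right)}{2 S}$)
$y{\left(-1 \right)} + \left(2 + \left(0 + 6\right)\right) o{\left(1,2 \right)} 33 = \left(-3 - \frac{3}{2 \left(-1\right)}\right) + \left(2 + \left(0 + 6\right)\right) 2 \cdot 33 = \left(-3 - - \frac{3}{2}\right) + \left(2 + 6\right) 2 \cdot 33 = \left(-3 + \frac{3}{2}\right) + 8 \cdot 2 \cdot 33 = - \frac{3}{2} + 16 \cdot 33 = - \frac{3}{2} + 528 = \frac{1053}{2}$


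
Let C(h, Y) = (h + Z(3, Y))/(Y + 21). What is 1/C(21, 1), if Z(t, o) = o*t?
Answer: 11/12 ≈ 0.91667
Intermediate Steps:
C(h, Y) = (h + 3*Y)/(21 + Y) (C(h, Y) = (h + Y*3)/(Y + 21) = (h + 3*Y)/(21 + Y))
1/C(21, 1) = 1/((21 + 3*1)/(21 + 1)) = 1/((21 + 3)/22) = 1/((1/22)*24) = 1/(12/11) = 11/12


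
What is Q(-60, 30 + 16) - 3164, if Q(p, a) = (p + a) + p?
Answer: -3238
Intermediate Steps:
Q(p, a) = a + 2*p (Q(p, a) = (a + p) + p = a + 2*p)
Q(-60, 30 + 16) - 3164 = ((30 + 16) + 2*(-60)) - 3164 = (46 - 120) - 3164 = -74 - 3164 = -3238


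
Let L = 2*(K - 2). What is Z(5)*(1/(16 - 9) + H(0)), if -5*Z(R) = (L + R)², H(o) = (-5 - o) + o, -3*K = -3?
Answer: 306/35 ≈ 8.7429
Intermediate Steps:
K = 1 (K = -⅓*(-3) = 1)
L = -2 (L = 2*(1 - 2) = 2*(-1) = -2)
H(o) = -5
Z(R) = -(-2 + R)²/5
Z(5)*(1/(16 - 9) + H(0)) = (-(-2 + 5)²/5)*(1/(16 - 9) - 5) = (-⅕*3²)*(1/7 - 5) = (-⅕*9)*(⅐ - 5) = -9/5*(-34/7) = 306/35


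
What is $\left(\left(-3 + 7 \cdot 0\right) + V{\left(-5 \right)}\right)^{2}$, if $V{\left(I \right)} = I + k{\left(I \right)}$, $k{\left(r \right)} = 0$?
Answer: $64$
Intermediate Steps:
$V{\left(I \right)} = I$ ($V{\left(I \right)} = I + 0 = I$)
$\left(\left(-3 + 7 \cdot 0\right) + V{\left(-5 \right)}\right)^{2} = \left(\left(-3 + 7 \cdot 0\right) - 5\right)^{2} = \left(\left(-3 + 0\right) - 5\right)^{2} = \left(-3 - 5\right)^{2} = \left(-8\right)^{2} = 64$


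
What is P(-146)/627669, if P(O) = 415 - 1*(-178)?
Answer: 593/627669 ≈ 0.00094477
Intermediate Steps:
P(O) = 593 (P(O) = 415 + 178 = 593)
P(-146)/627669 = 593/627669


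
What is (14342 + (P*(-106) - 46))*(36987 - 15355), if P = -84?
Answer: 501862400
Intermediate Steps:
(14342 + (P*(-106) - 46))*(36987 - 15355) = (14342 + (-84*(-106) - 46))*(36987 - 15355) = (14342 + (8904 - 46))*21632 = (14342 + 8858)*21632 = 23200*21632 = 501862400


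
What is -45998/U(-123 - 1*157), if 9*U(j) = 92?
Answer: -206991/46 ≈ -4499.8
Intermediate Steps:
U(j) = 92/9 (U(j) = (⅑)*92 = 92/9)
-45998/U(-123 - 1*157) = -45998/92/9 = -45998*9/92 = -206991/46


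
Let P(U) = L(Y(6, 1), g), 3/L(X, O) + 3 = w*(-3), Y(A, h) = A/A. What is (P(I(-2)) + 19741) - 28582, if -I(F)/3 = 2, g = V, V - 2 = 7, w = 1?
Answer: -17683/2 ≈ -8841.5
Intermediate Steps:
V = 9 (V = 2 + 7 = 9)
g = 9
I(F) = -6 (I(F) = -3*2 = -6)
Y(A, h) = 1
L(X, O) = -½ (L(X, O) = 3/(-3 + 1*(-3)) = 3/(-3 - 3) = 3/(-6) = 3*(-⅙) = -½)
P(U) = -½
(P(I(-2)) + 19741) - 28582 = (-½ + 19741) - 28582 = 39481/2 - 28582 = -17683/2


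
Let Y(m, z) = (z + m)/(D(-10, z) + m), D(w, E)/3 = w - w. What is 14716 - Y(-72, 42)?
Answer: 176587/12 ≈ 14716.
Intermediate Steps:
D(w, E) = 0 (D(w, E) = 3*(w - w) = 3*0 = 0)
Y(m, z) = (m + z)/m (Y(m, z) = (z + m)/(0 + m) = (m + z)/m)
14716 - Y(-72, 42) = 14716 - (-72 + 42)/(-72) = 14716 - (-1)*(-30)/72 = 14716 - 1*5/12 = 14716 - 5/12 = 176587/12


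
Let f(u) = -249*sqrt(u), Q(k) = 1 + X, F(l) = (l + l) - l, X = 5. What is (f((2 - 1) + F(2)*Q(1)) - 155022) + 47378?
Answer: -107644 - 249*sqrt(13) ≈ -1.0854e+5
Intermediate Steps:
F(l) = l (F(l) = 2*l - l = l)
Q(k) = 6 (Q(k) = 1 + 5 = 6)
(f((2 - 1) + F(2)*Q(1)) - 155022) + 47378 = (-249*sqrt((2 - 1) + 2*6) - 155022) + 47378 = (-249*sqrt(1 + 12) - 155022) + 47378 = (-249*sqrt(13) - 155022) + 47378 = (-155022 - 249*sqrt(13)) + 47378 = -107644 - 249*sqrt(13)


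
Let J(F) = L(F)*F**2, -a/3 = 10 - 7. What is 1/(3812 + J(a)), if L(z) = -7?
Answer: 1/3245 ≈ 0.00030817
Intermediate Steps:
a = -9 (a = -3*(10 - 7) = -3*3 = -9)
J(F) = -7*F**2
1/(3812 + J(a)) = 1/(3812 - 7*(-9)**2) = 1/(3812 - 7*81) = 1/(3812 - 567) = 1/3245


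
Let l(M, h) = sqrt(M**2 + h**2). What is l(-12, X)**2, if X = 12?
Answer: 288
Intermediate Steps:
l(-12, X)**2 = (sqrt((-12)**2 + 12**2))**2 = (sqrt(144 + 144))**2 = (sqrt(288))**2 = (12*sqrt(2))**2 = 288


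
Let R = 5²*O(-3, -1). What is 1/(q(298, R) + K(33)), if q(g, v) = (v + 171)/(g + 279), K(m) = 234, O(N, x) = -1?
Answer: 577/135164 ≈ 0.0042689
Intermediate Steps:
R = -25 (R = 5²*(-1) = 25*(-1) = -25)
q(g, v) = (171 + v)/(279 + g)
1/(q(298, R) + K(33)) = 1/((171 - 25)/(279 + 298) + 234) = 1/(146/577 + 234) = 1/(135164/577) = 577/135164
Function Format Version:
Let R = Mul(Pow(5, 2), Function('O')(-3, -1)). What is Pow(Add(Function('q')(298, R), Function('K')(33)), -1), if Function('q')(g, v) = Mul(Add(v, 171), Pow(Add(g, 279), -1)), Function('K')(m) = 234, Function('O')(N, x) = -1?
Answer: Rational(577, 135164) ≈ 0.0042689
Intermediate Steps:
R = -25 (R = Mul(Pow(5, 2), -1) = Mul(25, -1) = -25)
Function('q')(g, v) = Mul(Pow(Add(279, g), -1), Add(171, v)) (Function('q')(g, v) = Mul(Add(171, v), Pow(Add(279, g), -1)) = Mul(Pow(Add(279, g), -1), Add(171, v)))
Pow(Add(Function('q')(298, R), Function('K')(33)), -1) = Pow(Add(Mul(Pow(Add(279, 298), -1), Add(171, -25)), 234), -1) = Pow(Add(Mul(Pow(577, -1), 146), 234), -1) = Pow(Add(Mul(Rational(1, 577), 146), 234), -1) = Pow(Add(Rational(146, 577), 234), -1) = Pow(Rational(135164, 577), -1) = Rational(577, 135164)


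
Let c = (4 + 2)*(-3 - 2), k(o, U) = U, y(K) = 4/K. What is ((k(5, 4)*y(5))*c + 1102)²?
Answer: 1012036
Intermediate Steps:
c = -30 (c = 6*(-5) = -30)
((k(5, 4)*y(5))*c + 1102)² = ((4*(4/5))*(-30) + 1102)² = ((4*(4*(⅕)))*(-30) + 1102)² = ((4*(⅘))*(-30) + 1102)² = ((16/5)*(-30) + 1102)² = (-96 + 1102)² = 1006² = 1012036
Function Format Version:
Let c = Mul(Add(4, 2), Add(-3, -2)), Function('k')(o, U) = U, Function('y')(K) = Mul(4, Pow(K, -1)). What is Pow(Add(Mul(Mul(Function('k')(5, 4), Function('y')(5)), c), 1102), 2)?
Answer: 1012036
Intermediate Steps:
c = -30 (c = Mul(6, -5) = -30)
Pow(Add(Mul(Mul(Function('k')(5, 4), Function('y')(5)), c), 1102), 2) = Pow(Add(Mul(Mul(4, Mul(4, Pow(5, -1))), -30), 1102), 2) = Pow(Add(Mul(Mul(4, Mul(4, Rational(1, 5))), -30), 1102), 2) = Pow(Add(Mul(Mul(4, Rational(4, 5)), -30), 1102), 2) = Pow(Add(Mul(Rational(16, 5), -30), 1102), 2) = Pow(Add(-96, 1102), 2) = Pow(1006, 2) = 1012036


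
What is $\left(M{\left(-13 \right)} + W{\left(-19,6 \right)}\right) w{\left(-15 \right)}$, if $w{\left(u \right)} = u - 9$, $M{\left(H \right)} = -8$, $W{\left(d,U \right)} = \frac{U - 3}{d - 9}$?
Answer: $\frac{1362}{7} \approx 194.57$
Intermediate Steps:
$W{\left(d,U \right)} = \frac{-3 + U}{-9 + d}$
$w{\left(u \right)} = -9 + u$
$\left(M{\left(-13 \right)} + W{\left(-19,6 \right)}\right) w{\left(-15 \right)} = \left(-8 + \frac{-3 + 6}{-9 - 19}\right) \left(-9 - 15\right) = \left(-8 + \frac{1}{-28} \cdot 3\right) \left(-24\right) = \left(-8 - \frac{3}{28}\right) \left(-24\right) = \left(- \frac{227}{28}\right) \left(-24\right) = \frac{1362}{7}$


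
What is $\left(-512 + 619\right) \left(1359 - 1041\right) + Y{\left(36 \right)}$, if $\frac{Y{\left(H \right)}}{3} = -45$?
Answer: $33891$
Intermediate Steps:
$Y{\left(H \right)} = -135$ ($Y{\left(H \right)} = 3 \left(-45\right) = -135$)
$\left(-512 + 619\right) \left(1359 - 1041\right) + Y{\left(36 \right)} = \left(-512 + 619\right) \left(1359 - 1041\right) - 135 = 107 \cdot 318 - 135 = 34026 - 135 = 33891$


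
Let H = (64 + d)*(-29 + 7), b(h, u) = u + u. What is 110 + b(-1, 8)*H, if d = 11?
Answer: -26290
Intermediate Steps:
b(h, u) = 2*u
H = -1650 (H = (64 + 11)*(-29 + 7) = 75*(-22) = -1650)
110 + b(-1, 8)*H = 110 + (2*8)*(-1650) = 110 + 16*(-1650) = 110 - 26400 = -26290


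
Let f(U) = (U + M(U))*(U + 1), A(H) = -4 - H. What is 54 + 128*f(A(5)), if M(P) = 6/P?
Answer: 29858/3 ≈ 9952.7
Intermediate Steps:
f(U) = (1 + U)*(U + 6/U) (f(U) = (U + 6/U)*(U + 1) = (U + 6/U)*(1 + U) = (1 + U)*(U + 6/U))
54 + 128*f(A(5)) = 54 + 128*(6 + (-4 - 1*5) + (-4 - 1*5)² + 6/(-4 - 1*5)) = 54 + 128*(6 + (-4 - 5) + (-4 - 5)² + 6/(-4 - 5)) = 54 + 128*(6 - 9 + (-9)² + 6/(-9)) = 54 + 128*(6 - 9 + 81 + 6*(-⅑)) = 54 + 128*(6 - 9 + 81 - ⅔) = 54 + 128*(232/3) = 54 + 29696/3 = 29858/3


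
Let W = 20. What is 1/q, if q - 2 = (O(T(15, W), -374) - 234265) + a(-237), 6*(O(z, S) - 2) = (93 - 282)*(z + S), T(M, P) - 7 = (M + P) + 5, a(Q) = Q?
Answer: -2/448395 ≈ -4.4604e-6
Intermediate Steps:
T(M, P) = 12 + M + P (T(M, P) = 7 + ((M + P) + 5) = 7 + (5 + M + P) = 12 + M + P)
O(z, S) = 2 - 63*S/2 - 63*z/2 (O(z, S) = 2 + ((93 - 282)*(z + S))/6 = 2 + (-189*(S + z))/6 = 2 + (-189*S - 189*z)/6 = 2 + (-63*S/2 - 63*z/2) = 2 - 63*S/2 - 63*z/2)
q = -448395/2 (q = 2 + (((2 - 63/2*(-374) - 63*(12 + 15 + 20)/2) - 234265) - 237) = 2 + (((2 + 11781 - 63/2*47) - 234265) - 237) = 2 + (((2 + 11781 - 2961/2) - 234265) - 237) = 2 + ((20605/2 - 234265) - 237) = 2 + (-447925/2 - 237) = 2 - 448399/2 = -448395/2 ≈ -2.2420e+5)
1/q = 1/(-448395/2) = -2/448395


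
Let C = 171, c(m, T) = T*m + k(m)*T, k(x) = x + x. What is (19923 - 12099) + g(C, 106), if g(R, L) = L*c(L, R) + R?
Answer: 5772063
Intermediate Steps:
k(x) = 2*x
c(m, T) = 3*T*m (c(m, T) = T*m + (2*m)*T = T*m + 2*T*m = 3*T*m)
g(R, L) = R + 3*R*L² (g(R, L) = L*(3*R*L) + R = L*(3*L*R) + R = 3*R*L² + R = R + 3*R*L²)
(19923 - 12099) + g(C, 106) = (19923 - 12099) + 171*(1 + 3*106²) = 7824 + 171*(1 + 3*11236) = 7824 + 171*(1 + 33708) = 7824 + 171*33709 = 7824 + 5764239 = 5772063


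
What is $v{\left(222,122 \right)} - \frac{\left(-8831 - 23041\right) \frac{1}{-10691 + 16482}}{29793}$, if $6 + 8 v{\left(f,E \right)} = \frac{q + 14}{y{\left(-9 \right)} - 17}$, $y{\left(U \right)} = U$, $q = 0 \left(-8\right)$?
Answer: $- \frac{4887280889}{5981083784} \approx -0.81712$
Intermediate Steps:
$q = 0$
$v{\left(f,E \right)} = - \frac{85}{104}$ ($v{\left(f,E \right)} = - \frac{3}{4} + \frac{\left(0 + 14\right) \frac{1}{-9 - 17}}{8} = - \frac{3}{4} + \frac{14 \frac{1}{-26}}{8} = - \frac{3}{4} + \frac{14 \left(- \frac{1}{26}\right)}{8} = - \frac{3}{4} + \frac{1}{8} \left(- \frac{7}{13}\right) = - \frac{3}{4} - \frac{7}{104} = - \frac{85}{104}$)
$v{\left(222,122 \right)} - \frac{\left(-8831 - 23041\right) \frac{1}{-10691 + 16482}}{29793} = - \frac{85}{104} - \frac{\left(-8831 - 23041\right) \frac{1}{-10691 + 16482}}{29793} = - \frac{85}{104} - - \frac{31872}{5791} \cdot \frac{1}{29793} = - \frac{85}{104} - \left(-31872\right) \frac{1}{5791} \cdot \frac{1}{29793} = - \frac{85}{104} - \left(- \frac{31872}{5791}\right) \frac{1}{29793} = - \frac{85}{104} - - \frac{10624}{57510421} = - \frac{85}{104} + \frac{10624}{57510421} = - \frac{4887280889}{5981083784}$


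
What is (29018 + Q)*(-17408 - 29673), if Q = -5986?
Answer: -1084369592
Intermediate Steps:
(29018 + Q)*(-17408 - 29673) = (29018 - 5986)*(-17408 - 29673) = 23032*(-47081) = -1084369592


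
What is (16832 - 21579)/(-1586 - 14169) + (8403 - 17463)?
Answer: -142735553/15755 ≈ -9059.7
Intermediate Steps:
(16832 - 21579)/(-1586 - 14169) + (8403 - 17463) = -4747/(-15755) - 9060 = -4747*(-1/15755) - 9060 = 4747/15755 - 9060 = -142735553/15755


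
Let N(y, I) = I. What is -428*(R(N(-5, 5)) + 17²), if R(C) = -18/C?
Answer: -610756/5 ≈ -1.2215e+5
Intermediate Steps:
-428*(R(N(-5, 5)) + 17²) = -428*(-18/5 + 17²) = -428*(-18*⅕ + 289) = -428*(-18/5 + 289) = -428*1427/5 = -610756/5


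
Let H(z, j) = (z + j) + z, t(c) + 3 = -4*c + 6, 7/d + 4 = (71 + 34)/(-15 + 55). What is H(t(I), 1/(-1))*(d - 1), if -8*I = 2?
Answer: -469/11 ≈ -42.636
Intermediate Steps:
d = -56/11 (d = 7/(-4 + (71 + 34)/(-15 + 55)) = 7/(-4 + 105/40) = 7/(-4 + 105*(1/40)) = 7/(-4 + 21/8) = 7/(-11/8) = 7*(-8/11) = -56/11 ≈ -5.0909)
I = -¼ (I = -⅛*2 = -¼ ≈ -0.25000)
t(c) = 3 - 4*c (t(c) = -3 + (-4*c + 6) = -3 + (6 - 4*c) = 3 - 4*c)
H(z, j) = j + 2*z (H(z, j) = (j + z) + z = j + 2*z)
H(t(I), 1/(-1))*(d - 1) = (1/(-1) + 2*(3 - 4*(-¼)))*(-56/11 - 1) = (-1 + 2*(3 + 1))*(-67/11) = (-1 + 2*4)*(-67/11) = (-1 + 8)*(-67/11) = 7*(-67/11) = -469/11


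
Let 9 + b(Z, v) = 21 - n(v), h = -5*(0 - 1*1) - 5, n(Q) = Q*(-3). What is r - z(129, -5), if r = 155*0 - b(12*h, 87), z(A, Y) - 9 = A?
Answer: -411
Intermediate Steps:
n(Q) = -3*Q
h = 0 (h = -5*(0 - 1) - 5 = -5*(-1) - 5 = 5 - 5 = 0)
z(A, Y) = 9 + A
b(Z, v) = 12 + 3*v (b(Z, v) = -9 + (21 - (-3)*v) = -9 + (21 + 3*v) = 12 + 3*v)
r = -273 (r = 155*0 - (12 + 3*87) = 0 - (12 + 261) = 0 - 1*273 = 0 - 273 = -273)
r - z(129, -5) = -273 - (9 + 129) = -273 - 1*138 = -273 - 138 = -411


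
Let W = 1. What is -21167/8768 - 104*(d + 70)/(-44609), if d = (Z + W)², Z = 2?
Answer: -872200815/391131712 ≈ -2.2299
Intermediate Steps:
d = 9 (d = (2 + 1)² = 3² = 9)
-21167/8768 - 104*(d + 70)/(-44609) = -21167/8768 - 104*(9 + 70)/(-44609) = -21167*1/8768 - 104*79*(-1/44609) = -21167/8768 - 8216*(-1/44609) = -21167/8768 + 8216/44609 = -872200815/391131712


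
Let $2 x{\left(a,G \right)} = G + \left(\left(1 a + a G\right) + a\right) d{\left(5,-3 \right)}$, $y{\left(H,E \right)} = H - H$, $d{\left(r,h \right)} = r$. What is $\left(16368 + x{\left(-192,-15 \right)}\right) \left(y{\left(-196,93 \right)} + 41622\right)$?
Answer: $940678011$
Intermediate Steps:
$y{\left(H,E \right)} = 0$
$x{\left(a,G \right)} = \frac{G}{2} + 5 a + \frac{5 G a}{2}$ ($x{\left(a,G \right)} = \frac{G + \left(\left(1 a + a G\right) + a\right) 5}{2} = \frac{G + \left(\left(a + G a\right) + a\right) 5}{2} = \frac{G + \left(2 a + G a\right) 5}{2} = \frac{G + \left(10 a + 5 G a\right)}{2} = \frac{G + 10 a + 5 G a}{2} = \frac{G}{2} + 5 a + \frac{5 G a}{2}$)
$\left(16368 + x{\left(-192,-15 \right)}\right) \left(y{\left(-196,93 \right)} + 41622\right) = \left(16368 + \left(\frac{1}{2} \left(-15\right) + 5 \left(-192\right) + \frac{5}{2} \left(-15\right) \left(-192\right)\right)\right) \left(0 + 41622\right) = \left(16368 - - \frac{12465}{2}\right) 41622 = \left(16368 + \frac{12465}{2}\right) 41622 = \frac{45201}{2} \cdot 41622 = 940678011$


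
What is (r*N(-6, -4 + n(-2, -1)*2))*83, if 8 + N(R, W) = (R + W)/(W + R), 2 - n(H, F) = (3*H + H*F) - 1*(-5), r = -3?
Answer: 1743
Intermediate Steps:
n(H, F) = -3 - 3*H - F*H (n(H, F) = 2 - ((3*H + H*F) - 1*(-5)) = 2 - ((3*H + F*H) + 5) = 2 - (5 + 3*H + F*H) = 2 + (-5 - 3*H - F*H) = -3 - 3*H - F*H)
N(R, W) = -7 (N(R, W) = -8 + (R + W)/(W + R) = -8 + (R + W)/(R + W) = -8 + 1 = -7)
(r*N(-6, -4 + n(-2, -1)*2))*83 = -3*(-7)*83 = 21*83 = 1743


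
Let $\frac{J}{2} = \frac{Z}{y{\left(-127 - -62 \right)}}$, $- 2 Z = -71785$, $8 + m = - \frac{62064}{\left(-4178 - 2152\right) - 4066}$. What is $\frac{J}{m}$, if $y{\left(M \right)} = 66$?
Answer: $- \frac{186569215}{348216} \approx -535.79$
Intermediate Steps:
$m = - \frac{5276}{2599}$ ($m = -8 - \frac{62064}{\left(-4178 - 2152\right) - 4066} = -8 - \frac{62064}{-6330 - 4066} = -8 - \frac{62064}{-10396} = -8 - - \frac{15516}{2599} = -8 + \frac{15516}{2599} = - \frac{5276}{2599} \approx -2.03$)
$Z = \frac{71785}{2}$ ($Z = \left(- \frac{1}{2}\right) \left(-71785\right) = \frac{71785}{2} \approx 35893.0$)
$J = \frac{71785}{66}$ ($J = 2 \frac{71785}{2 \cdot 66} = 2 \cdot \frac{71785}{2} \cdot \frac{1}{66} = 2 \cdot \frac{71785}{132} = \frac{71785}{66} \approx 1087.7$)
$\frac{J}{m} = \frac{71785}{66 \left(- \frac{5276}{2599}\right)} = \frac{71785}{66} \left(- \frac{2599}{5276}\right) = - \frac{186569215}{348216}$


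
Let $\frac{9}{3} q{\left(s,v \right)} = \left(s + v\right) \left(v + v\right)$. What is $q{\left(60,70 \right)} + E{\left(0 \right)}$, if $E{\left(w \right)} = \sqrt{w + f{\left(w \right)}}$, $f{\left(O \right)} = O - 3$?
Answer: $\frac{18200}{3} + i \sqrt{3} \approx 6066.7 + 1.732 i$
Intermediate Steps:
$q{\left(s,v \right)} = \frac{2 v \left(s + v\right)}{3}$ ($q{\left(s,v \right)} = \frac{\left(s + v\right) \left(v + v\right)}{3} = \frac{\left(s + v\right) 2 v}{3} = \frac{2 v \left(s + v\right)}{3}$)
$f{\left(O \right)} = -3 + O$
$E{\left(w \right)} = \sqrt{-3 + 2 w}$ ($E{\left(w \right)} = \sqrt{w + \left(-3 + w\right)} = \sqrt{-3 + 2 w}$)
$q{\left(60,70 \right)} + E{\left(0 \right)} = \frac{2}{3} \cdot 70 \left(60 + 70\right) + \sqrt{-3 + 2 \cdot 0} = \frac{2}{3} \cdot 70 \cdot 130 + \sqrt{-3 + 0} = \frac{18200}{3} + \sqrt{-3} = \frac{18200}{3} + i \sqrt{3}$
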